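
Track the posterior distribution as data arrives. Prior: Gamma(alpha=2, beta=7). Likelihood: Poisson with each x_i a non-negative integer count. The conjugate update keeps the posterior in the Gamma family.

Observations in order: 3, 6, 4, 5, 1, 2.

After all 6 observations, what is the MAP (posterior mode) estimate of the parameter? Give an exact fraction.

obs 1: x=3 → posterior Gamma(5, 8)
obs 2: x=6 → posterior Gamma(11, 9)
obs 3: x=4 → posterior Gamma(15, 10)
obs 4: x=5 → posterior Gamma(20, 11)
obs 5: x=1 → posterior Gamma(21, 12)
obs 6: x=2 → posterior Gamma(23, 13)

22/13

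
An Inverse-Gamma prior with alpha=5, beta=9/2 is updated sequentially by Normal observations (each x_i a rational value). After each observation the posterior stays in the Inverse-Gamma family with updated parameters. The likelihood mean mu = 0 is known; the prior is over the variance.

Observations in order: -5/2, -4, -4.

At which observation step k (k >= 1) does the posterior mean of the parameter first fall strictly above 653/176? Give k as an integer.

k = 3

obs 1: x=-5/2 → posterior Inverse-Gamma(11/2, 61/8)
obs 2: x=-4 → posterior Inverse-Gamma(6, 125/8)
obs 3: x=-4 → posterior Inverse-Gamma(13/2, 189/8)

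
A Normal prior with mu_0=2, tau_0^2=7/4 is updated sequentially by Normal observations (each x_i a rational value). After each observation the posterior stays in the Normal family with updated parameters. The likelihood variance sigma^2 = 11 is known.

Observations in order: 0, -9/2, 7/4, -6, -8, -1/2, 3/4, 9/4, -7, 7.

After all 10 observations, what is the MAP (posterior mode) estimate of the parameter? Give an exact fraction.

-47/456

obs 1: x=0 → posterior Normal(88/51, 77/51)
obs 2: x=-9/2 → posterior Normal(113/116, 77/58)
obs 3: x=7/4 → posterior Normal(55/52, 77/65)
obs 4: x=-6 → posterior Normal(107/288, 77/72)
obs 5: x=-8 → posterior Normal(-117/316, 77/79)
obs 6: x=-1/2 → posterior Normal(-131/344, 77/86)
obs 7: x=3/4 → posterior Normal(-55/186, 77/93)
obs 8: x=9/4 → posterior Normal(-47/400, 77/100)
obs 9: x=-7 → posterior Normal(-243/428, 77/107)
obs 10: x=7 → posterior Normal(-47/456, 77/114)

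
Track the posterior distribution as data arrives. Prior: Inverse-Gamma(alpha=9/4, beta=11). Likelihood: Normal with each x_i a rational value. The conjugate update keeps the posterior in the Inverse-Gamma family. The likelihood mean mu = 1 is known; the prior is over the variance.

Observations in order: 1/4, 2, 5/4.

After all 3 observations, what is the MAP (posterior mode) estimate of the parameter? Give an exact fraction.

189/76

obs 1: x=1/4 → posterior Inverse-Gamma(11/4, 361/32)
obs 2: x=2 → posterior Inverse-Gamma(13/4, 377/32)
obs 3: x=5/4 → posterior Inverse-Gamma(15/4, 189/16)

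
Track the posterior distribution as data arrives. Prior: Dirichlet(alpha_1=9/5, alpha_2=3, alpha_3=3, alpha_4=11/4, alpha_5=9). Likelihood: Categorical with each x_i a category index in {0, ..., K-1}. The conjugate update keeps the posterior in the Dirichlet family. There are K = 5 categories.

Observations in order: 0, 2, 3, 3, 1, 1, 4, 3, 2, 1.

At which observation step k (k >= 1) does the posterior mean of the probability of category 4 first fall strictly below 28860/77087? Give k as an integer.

obs 1: x=0 → posterior Dirichlet(14/5, 3, 3, 11/4, 9)
obs 2: x=2 → posterior Dirichlet(14/5, 3, 4, 11/4, 9)
obs 3: x=3 → posterior Dirichlet(14/5, 3, 4, 15/4, 9)
obs 4: x=3 → posterior Dirichlet(14/5, 3, 4, 19/4, 9)
obs 5: x=1 → posterior Dirichlet(14/5, 4, 4, 19/4, 9)
obs 6: x=1 → posterior Dirichlet(14/5, 5, 4, 19/4, 9)
obs 7: x=4 → posterior Dirichlet(14/5, 5, 4, 19/4, 10)
obs 8: x=3 → posterior Dirichlet(14/5, 5, 4, 23/4, 10)
obs 9: x=2 → posterior Dirichlet(14/5, 5, 5, 23/4, 10)
obs 10: x=1 → posterior Dirichlet(14/5, 6, 5, 23/4, 10)

k = 5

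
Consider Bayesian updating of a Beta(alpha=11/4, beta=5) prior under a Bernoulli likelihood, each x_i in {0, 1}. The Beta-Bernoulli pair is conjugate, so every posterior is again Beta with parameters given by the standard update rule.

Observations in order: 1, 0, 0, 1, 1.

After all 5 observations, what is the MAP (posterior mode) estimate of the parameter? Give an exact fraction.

19/43

obs 1: x=1 → posterior Beta(15/4, 5)
obs 2: x=0 → posterior Beta(15/4, 6)
obs 3: x=0 → posterior Beta(15/4, 7)
obs 4: x=1 → posterior Beta(19/4, 7)
obs 5: x=1 → posterior Beta(23/4, 7)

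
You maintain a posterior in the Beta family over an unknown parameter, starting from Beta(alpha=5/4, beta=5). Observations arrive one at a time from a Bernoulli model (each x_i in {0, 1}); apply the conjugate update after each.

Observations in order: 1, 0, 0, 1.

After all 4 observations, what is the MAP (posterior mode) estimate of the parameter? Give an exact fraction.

3/11

obs 1: x=1 → posterior Beta(9/4, 5)
obs 2: x=0 → posterior Beta(9/4, 6)
obs 3: x=0 → posterior Beta(9/4, 7)
obs 4: x=1 → posterior Beta(13/4, 7)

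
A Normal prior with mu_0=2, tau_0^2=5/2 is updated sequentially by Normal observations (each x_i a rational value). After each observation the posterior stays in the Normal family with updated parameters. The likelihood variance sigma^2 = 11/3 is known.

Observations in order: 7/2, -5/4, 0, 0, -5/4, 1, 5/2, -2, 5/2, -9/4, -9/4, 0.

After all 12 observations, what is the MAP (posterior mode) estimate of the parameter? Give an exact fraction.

103/404

obs 1: x=7/2 → posterior Normal(193/74, 55/37)
obs 2: x=-5/4 → posterior Normal(311/208, 55/52)
obs 3: x=0 → posterior Normal(311/268, 55/67)
obs 4: x=0 → posterior Normal(311/328, 55/82)
obs 5: x=-5/4 → posterior Normal(59/97, 55/97)
obs 6: x=1 → posterior Normal(37/56, 55/112)
obs 7: x=5/2 → posterior Normal(223/254, 55/127)
obs 8: x=-2 → posterior Normal(163/284, 55/142)
obs 9: x=5/2 → posterior Normal(119/157, 55/157)
obs 10: x=-9/4 → posterior Normal(341/688, 55/172)
obs 11: x=-9/4 → posterior Normal(103/374, 5/17)
obs 12: x=0 → posterior Normal(103/404, 55/202)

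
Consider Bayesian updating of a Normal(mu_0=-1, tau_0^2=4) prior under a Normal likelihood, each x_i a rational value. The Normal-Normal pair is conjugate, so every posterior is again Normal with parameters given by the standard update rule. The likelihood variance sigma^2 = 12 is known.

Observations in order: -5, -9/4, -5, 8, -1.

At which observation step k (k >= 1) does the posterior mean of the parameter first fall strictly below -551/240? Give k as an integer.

obs 1: x=-5 → posterior Normal(-2, 3)
obs 2: x=-9/4 → posterior Normal(-41/20, 12/5)
obs 3: x=-5 → posterior Normal(-61/24, 2)
obs 4: x=8 → posterior Normal(-29/28, 12/7)
obs 5: x=-1 → posterior Normal(-33/32, 3/2)

k = 3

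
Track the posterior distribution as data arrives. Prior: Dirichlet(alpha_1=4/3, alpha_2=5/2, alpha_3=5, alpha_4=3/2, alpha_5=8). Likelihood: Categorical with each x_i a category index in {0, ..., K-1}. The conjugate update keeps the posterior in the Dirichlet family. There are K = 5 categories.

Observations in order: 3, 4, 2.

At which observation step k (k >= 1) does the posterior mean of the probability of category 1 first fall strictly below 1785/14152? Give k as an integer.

obs 1: x=3 → posterior Dirichlet(4/3, 5/2, 5, 5/2, 8)
obs 2: x=4 → posterior Dirichlet(4/3, 5/2, 5, 5/2, 9)
obs 3: x=2 → posterior Dirichlet(4/3, 5/2, 6, 5/2, 9)

k = 2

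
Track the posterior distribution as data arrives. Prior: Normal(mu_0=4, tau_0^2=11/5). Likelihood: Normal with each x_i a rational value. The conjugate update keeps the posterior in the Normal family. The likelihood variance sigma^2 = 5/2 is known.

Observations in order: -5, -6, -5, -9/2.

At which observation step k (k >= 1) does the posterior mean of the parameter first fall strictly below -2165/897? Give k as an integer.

k = 3

obs 1: x=-5 → posterior Normal(-10/47, 55/47)
obs 2: x=-6 → posterior Normal(-142/69, 55/69)
obs 3: x=-5 → posterior Normal(-36/13, 55/91)
obs 4: x=-9/2 → posterior Normal(-351/113, 55/113)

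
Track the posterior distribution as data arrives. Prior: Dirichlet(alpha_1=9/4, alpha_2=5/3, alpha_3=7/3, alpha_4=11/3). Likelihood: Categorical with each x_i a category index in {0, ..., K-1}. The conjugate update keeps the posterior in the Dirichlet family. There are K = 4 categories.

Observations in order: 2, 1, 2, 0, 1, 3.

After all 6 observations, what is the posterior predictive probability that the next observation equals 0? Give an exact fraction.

39/191

obs 1: x=2 → posterior Dirichlet(9/4, 5/3, 10/3, 11/3)
obs 2: x=1 → posterior Dirichlet(9/4, 8/3, 10/3, 11/3)
obs 3: x=2 → posterior Dirichlet(9/4, 8/3, 13/3, 11/3)
obs 4: x=0 → posterior Dirichlet(13/4, 8/3, 13/3, 11/3)
obs 5: x=1 → posterior Dirichlet(13/4, 11/3, 13/3, 11/3)
obs 6: x=3 → posterior Dirichlet(13/4, 11/3, 13/3, 14/3)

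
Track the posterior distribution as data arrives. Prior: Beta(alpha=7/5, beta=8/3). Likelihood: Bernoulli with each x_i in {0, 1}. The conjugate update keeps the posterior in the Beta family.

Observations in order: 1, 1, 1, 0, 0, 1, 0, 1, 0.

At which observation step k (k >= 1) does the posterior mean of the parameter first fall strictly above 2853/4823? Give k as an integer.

obs 1: x=1 → posterior Beta(12/5, 8/3)
obs 2: x=1 → posterior Beta(17/5, 8/3)
obs 3: x=1 → posterior Beta(22/5, 8/3)
obs 4: x=0 → posterior Beta(22/5, 11/3)
obs 5: x=0 → posterior Beta(22/5, 14/3)
obs 6: x=1 → posterior Beta(27/5, 14/3)
obs 7: x=0 → posterior Beta(27/5, 17/3)
obs 8: x=1 → posterior Beta(32/5, 17/3)
obs 9: x=0 → posterior Beta(32/5, 20/3)

k = 3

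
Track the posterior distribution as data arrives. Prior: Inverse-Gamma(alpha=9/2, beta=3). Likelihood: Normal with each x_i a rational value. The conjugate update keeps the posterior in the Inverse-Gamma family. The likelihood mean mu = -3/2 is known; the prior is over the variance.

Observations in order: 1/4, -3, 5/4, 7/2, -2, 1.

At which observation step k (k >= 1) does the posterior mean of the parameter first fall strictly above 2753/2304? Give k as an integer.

obs 1: x=1/4 → posterior Inverse-Gamma(5, 145/32)
obs 2: x=-3 → posterior Inverse-Gamma(11/2, 181/32)
obs 3: x=5/4 → posterior Inverse-Gamma(6, 151/16)
obs 4: x=7/2 → posterior Inverse-Gamma(13/2, 351/16)
obs 5: x=-2 → posterior Inverse-Gamma(7, 353/16)
obs 6: x=1 → posterior Inverse-Gamma(15/2, 403/16)

k = 2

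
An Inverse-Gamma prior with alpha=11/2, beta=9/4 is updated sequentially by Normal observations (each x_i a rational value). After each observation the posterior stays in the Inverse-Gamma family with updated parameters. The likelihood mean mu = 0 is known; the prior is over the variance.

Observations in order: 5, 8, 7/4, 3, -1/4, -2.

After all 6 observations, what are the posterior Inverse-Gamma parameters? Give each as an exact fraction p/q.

obs 1: x=5 → posterior Inverse-Gamma(6, 59/4)
obs 2: x=8 → posterior Inverse-Gamma(13/2, 187/4)
obs 3: x=7/4 → posterior Inverse-Gamma(7, 1545/32)
obs 4: x=3 → posterior Inverse-Gamma(15/2, 1689/32)
obs 5: x=-1/4 → posterior Inverse-Gamma(8, 845/16)
obs 6: x=-2 → posterior Inverse-Gamma(17/2, 877/16)

alpha=17/2, beta=877/16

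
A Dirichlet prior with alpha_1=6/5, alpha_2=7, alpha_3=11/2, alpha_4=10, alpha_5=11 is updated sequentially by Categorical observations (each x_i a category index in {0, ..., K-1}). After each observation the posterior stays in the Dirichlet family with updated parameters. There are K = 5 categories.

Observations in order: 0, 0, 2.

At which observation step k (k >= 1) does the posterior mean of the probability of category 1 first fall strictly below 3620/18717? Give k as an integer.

obs 1: x=0 → posterior Dirichlet(11/5, 7, 11/2, 10, 11)
obs 2: x=0 → posterior Dirichlet(16/5, 7, 11/2, 10, 11)
obs 3: x=2 → posterior Dirichlet(16/5, 7, 13/2, 10, 11)

k = 2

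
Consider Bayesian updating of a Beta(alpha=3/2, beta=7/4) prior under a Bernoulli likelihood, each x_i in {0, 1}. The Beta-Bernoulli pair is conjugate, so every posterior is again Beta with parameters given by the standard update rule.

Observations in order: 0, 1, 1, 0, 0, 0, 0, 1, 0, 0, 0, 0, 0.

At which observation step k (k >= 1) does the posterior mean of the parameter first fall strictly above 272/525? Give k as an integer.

obs 1: x=0 → posterior Beta(3/2, 11/4)
obs 2: x=1 → posterior Beta(5/2, 11/4)
obs 3: x=1 → posterior Beta(7/2, 11/4)
obs 4: x=0 → posterior Beta(7/2, 15/4)
obs 5: x=0 → posterior Beta(7/2, 19/4)
obs 6: x=0 → posterior Beta(7/2, 23/4)
obs 7: x=0 → posterior Beta(7/2, 27/4)
obs 8: x=1 → posterior Beta(9/2, 27/4)
obs 9: x=0 → posterior Beta(9/2, 31/4)
obs 10: x=0 → posterior Beta(9/2, 35/4)
obs 11: x=0 → posterior Beta(9/2, 39/4)
obs 12: x=0 → posterior Beta(9/2, 43/4)
obs 13: x=0 → posterior Beta(9/2, 47/4)

k = 3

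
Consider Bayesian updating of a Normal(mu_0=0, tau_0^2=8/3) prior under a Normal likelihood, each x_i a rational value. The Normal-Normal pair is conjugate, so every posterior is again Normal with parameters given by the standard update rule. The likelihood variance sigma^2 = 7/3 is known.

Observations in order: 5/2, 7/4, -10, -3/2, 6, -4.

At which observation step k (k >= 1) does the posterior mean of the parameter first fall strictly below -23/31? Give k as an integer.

k = 3

obs 1: x=5/2 → posterior Normal(4/3, 56/45)
obs 2: x=7/4 → posterior Normal(34/23, 56/69)
obs 3: x=-10 → posterior Normal(-46/31, 56/93)
obs 4: x=-3/2 → posterior Normal(-58/39, 56/117)
obs 5: x=6 → posterior Normal(-10/47, 56/141)
obs 6: x=-4 → posterior Normal(-42/55, 56/165)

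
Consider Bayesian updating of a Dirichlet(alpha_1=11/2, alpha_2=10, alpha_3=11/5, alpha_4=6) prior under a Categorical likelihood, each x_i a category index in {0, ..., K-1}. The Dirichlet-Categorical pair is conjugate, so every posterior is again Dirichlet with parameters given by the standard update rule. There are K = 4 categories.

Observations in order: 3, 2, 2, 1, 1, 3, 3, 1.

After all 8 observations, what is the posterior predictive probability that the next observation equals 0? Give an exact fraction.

55/317

obs 1: x=3 → posterior Dirichlet(11/2, 10, 11/5, 7)
obs 2: x=2 → posterior Dirichlet(11/2, 10, 16/5, 7)
obs 3: x=2 → posterior Dirichlet(11/2, 10, 21/5, 7)
obs 4: x=1 → posterior Dirichlet(11/2, 11, 21/5, 7)
obs 5: x=1 → posterior Dirichlet(11/2, 12, 21/5, 7)
obs 6: x=3 → posterior Dirichlet(11/2, 12, 21/5, 8)
obs 7: x=3 → posterior Dirichlet(11/2, 12, 21/5, 9)
obs 8: x=1 → posterior Dirichlet(11/2, 13, 21/5, 9)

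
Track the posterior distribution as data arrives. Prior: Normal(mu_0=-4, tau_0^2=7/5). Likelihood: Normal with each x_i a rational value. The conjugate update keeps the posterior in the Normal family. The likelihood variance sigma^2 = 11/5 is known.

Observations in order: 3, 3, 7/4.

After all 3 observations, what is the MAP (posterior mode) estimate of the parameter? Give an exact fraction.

41/128

obs 1: x=3 → posterior Normal(-23/18, 77/90)
obs 2: x=3 → posterior Normal(-2/25, 77/125)
obs 3: x=7/4 → posterior Normal(41/128, 77/160)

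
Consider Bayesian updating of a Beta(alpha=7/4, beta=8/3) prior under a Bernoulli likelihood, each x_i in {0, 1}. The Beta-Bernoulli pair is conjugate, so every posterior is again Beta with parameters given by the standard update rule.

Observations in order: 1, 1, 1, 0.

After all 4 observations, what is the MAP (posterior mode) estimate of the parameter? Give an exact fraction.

45/77

obs 1: x=1 → posterior Beta(11/4, 8/3)
obs 2: x=1 → posterior Beta(15/4, 8/3)
obs 3: x=1 → posterior Beta(19/4, 8/3)
obs 4: x=0 → posterior Beta(19/4, 11/3)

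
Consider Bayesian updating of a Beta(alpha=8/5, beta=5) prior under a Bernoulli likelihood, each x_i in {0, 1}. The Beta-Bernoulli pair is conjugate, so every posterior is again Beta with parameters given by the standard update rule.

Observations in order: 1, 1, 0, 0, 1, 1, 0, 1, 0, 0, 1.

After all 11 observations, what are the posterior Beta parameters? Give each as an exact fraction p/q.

obs 1: x=1 → posterior Beta(13/5, 5)
obs 2: x=1 → posterior Beta(18/5, 5)
obs 3: x=0 → posterior Beta(18/5, 6)
obs 4: x=0 → posterior Beta(18/5, 7)
obs 5: x=1 → posterior Beta(23/5, 7)
obs 6: x=1 → posterior Beta(28/5, 7)
obs 7: x=0 → posterior Beta(28/5, 8)
obs 8: x=1 → posterior Beta(33/5, 8)
obs 9: x=0 → posterior Beta(33/5, 9)
obs 10: x=0 → posterior Beta(33/5, 10)
obs 11: x=1 → posterior Beta(38/5, 10)

alpha=38/5, beta=10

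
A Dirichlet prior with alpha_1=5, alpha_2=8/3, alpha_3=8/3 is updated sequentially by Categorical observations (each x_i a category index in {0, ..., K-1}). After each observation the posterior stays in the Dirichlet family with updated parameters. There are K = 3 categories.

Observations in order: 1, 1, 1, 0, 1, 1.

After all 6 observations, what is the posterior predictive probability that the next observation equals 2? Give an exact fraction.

8/49

obs 1: x=1 → posterior Dirichlet(5, 11/3, 8/3)
obs 2: x=1 → posterior Dirichlet(5, 14/3, 8/3)
obs 3: x=1 → posterior Dirichlet(5, 17/3, 8/3)
obs 4: x=0 → posterior Dirichlet(6, 17/3, 8/3)
obs 5: x=1 → posterior Dirichlet(6, 20/3, 8/3)
obs 6: x=1 → posterior Dirichlet(6, 23/3, 8/3)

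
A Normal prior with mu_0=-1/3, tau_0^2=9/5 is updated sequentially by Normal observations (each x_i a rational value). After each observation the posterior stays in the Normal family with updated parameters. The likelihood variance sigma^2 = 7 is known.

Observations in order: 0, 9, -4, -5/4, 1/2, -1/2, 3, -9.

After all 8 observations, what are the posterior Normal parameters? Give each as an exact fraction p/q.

obs 1: x=0 → posterior Normal(-35/132, 63/44)
obs 2: x=9 → posterior Normal(208/159, 63/53)
obs 3: x=-4 → posterior Normal(50/93, 63/62)
obs 4: x=-5/4 → posterior Normal(265/852, 63/71)
obs 5: x=1/2 → posterior Normal(319/960, 63/80)
obs 6: x=-1/2 → posterior Normal(265/1068, 63/89)
obs 7: x=3 → posterior Normal(589/1176, 9/14)
obs 8: x=-9 → posterior Normal(-383/1284, 63/107)

mu_0=-383/1284, tau_0^2=63/107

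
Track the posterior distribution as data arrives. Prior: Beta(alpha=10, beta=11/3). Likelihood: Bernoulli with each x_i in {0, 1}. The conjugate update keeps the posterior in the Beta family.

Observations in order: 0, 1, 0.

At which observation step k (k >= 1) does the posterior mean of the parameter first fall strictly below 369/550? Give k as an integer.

k = 3

obs 1: x=0 → posterior Beta(10, 14/3)
obs 2: x=1 → posterior Beta(11, 14/3)
obs 3: x=0 → posterior Beta(11, 17/3)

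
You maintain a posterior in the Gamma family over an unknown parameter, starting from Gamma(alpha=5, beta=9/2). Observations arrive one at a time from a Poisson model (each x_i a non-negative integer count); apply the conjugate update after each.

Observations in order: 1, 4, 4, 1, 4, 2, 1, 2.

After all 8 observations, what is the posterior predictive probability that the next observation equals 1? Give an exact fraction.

obs 1: x=1 → posterior Gamma(6, 11/2)
obs 2: x=4 → posterior Gamma(10, 13/2)
obs 3: x=4 → posterior Gamma(14, 15/2)
obs 4: x=1 → posterior Gamma(15, 17/2)
obs 5: x=4 → posterior Gamma(19, 19/2)
obs 6: x=2 → posterior Gamma(21, 21/2)
obs 7: x=1 → posterior Gamma(22, 23/2)
obs 8: x=2 → posterior Gamma(24, 25/2)

56843418860808014869689941406250000/202755595904452569706561330872953769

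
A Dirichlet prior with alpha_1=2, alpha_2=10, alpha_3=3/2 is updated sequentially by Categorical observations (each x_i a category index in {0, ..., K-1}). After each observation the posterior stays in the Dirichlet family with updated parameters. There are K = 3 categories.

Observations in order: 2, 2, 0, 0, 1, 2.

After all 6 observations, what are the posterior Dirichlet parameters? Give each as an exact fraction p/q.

obs 1: x=2 → posterior Dirichlet(2, 10, 5/2)
obs 2: x=2 → posterior Dirichlet(2, 10, 7/2)
obs 3: x=0 → posterior Dirichlet(3, 10, 7/2)
obs 4: x=0 → posterior Dirichlet(4, 10, 7/2)
obs 5: x=1 → posterior Dirichlet(4, 11, 7/2)
obs 6: x=2 → posterior Dirichlet(4, 11, 9/2)

alpha_1=4, alpha_2=11, alpha_3=9/2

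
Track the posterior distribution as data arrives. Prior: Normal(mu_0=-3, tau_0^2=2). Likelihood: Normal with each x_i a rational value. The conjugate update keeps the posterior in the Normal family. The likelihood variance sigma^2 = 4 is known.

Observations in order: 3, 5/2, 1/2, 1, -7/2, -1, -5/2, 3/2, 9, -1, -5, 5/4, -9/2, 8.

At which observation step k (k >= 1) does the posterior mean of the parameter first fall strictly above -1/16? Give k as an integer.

obs 1: x=3 → posterior Normal(-1, 4/3)
obs 2: x=5/2 → posterior Normal(-1/8, 1)
obs 3: x=1/2 → posterior Normal(0, 4/5)
obs 4: x=1 → posterior Normal(1/6, 2/3)
obs 5: x=-7/2 → posterior Normal(-5/14, 4/7)
obs 6: x=-1 → posterior Normal(-7/16, 1/2)
obs 7: x=-5/2 → posterior Normal(-2/3, 4/9)
obs 8: x=3/2 → posterior Normal(-9/20, 2/5)
obs 9: x=9 → posterior Normal(9/22, 4/11)
obs 10: x=-1 → posterior Normal(7/24, 1/3)
obs 11: x=-5 → posterior Normal(-3/26, 4/13)
obs 12: x=5/4 → posterior Normal(-1/56, 2/7)
obs 13: x=-9/2 → posterior Normal(-19/60, 4/15)
obs 14: x=8 → posterior Normal(13/64, 1/4)

k = 3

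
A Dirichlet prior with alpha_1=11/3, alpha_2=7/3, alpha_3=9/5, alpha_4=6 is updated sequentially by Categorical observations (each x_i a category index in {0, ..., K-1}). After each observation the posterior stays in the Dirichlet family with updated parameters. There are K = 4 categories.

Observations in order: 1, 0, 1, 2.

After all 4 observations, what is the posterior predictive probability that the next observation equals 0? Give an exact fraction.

70/267

obs 1: x=1 → posterior Dirichlet(11/3, 10/3, 9/5, 6)
obs 2: x=0 → posterior Dirichlet(14/3, 10/3, 9/5, 6)
obs 3: x=1 → posterior Dirichlet(14/3, 13/3, 9/5, 6)
obs 4: x=2 → posterior Dirichlet(14/3, 13/3, 14/5, 6)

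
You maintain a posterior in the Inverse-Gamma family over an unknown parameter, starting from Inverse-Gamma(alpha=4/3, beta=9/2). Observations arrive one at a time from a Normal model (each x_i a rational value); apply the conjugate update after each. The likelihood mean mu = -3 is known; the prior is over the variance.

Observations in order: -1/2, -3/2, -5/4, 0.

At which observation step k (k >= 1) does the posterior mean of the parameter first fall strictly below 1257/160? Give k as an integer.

k = 2

obs 1: x=-1/2 → posterior Inverse-Gamma(11/6, 61/8)
obs 2: x=-3/2 → posterior Inverse-Gamma(7/3, 35/4)
obs 3: x=-5/4 → posterior Inverse-Gamma(17/6, 329/32)
obs 4: x=0 → posterior Inverse-Gamma(10/3, 473/32)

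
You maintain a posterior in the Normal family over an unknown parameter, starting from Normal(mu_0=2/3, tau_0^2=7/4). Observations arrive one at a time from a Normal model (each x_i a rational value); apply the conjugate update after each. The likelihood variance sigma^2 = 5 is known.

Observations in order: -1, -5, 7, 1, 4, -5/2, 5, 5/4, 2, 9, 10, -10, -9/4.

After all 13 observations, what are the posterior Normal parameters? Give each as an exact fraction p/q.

mu_0=857/666, tau_0^2=35/111

obs 1: x=-1 → posterior Normal(19/81, 35/27)
obs 2: x=-5 → posterior Normal(-43/51, 35/34)
obs 3: x=7 → posterior Normal(61/123, 35/41)
obs 4: x=1 → posterior Normal(41/72, 35/48)
obs 5: x=4 → posterior Normal(166/165, 7/11)
obs 6: x=-5/2 → posterior Normal(227/372, 35/62)
obs 7: x=5 → posterior Normal(19/18, 35/69)
obs 8: x=5/4 → posterior Normal(979/912, 35/76)
obs 9: x=2 → posterior Normal(1147/996, 35/83)
obs 10: x=9 → posterior Normal(1903/1080, 7/18)
obs 11: x=10 → posterior Normal(2743/1164, 35/97)
obs 12: x=-10 → posterior Normal(1903/1248, 35/104)
obs 13: x=-9/4 → posterior Normal(857/666, 35/111)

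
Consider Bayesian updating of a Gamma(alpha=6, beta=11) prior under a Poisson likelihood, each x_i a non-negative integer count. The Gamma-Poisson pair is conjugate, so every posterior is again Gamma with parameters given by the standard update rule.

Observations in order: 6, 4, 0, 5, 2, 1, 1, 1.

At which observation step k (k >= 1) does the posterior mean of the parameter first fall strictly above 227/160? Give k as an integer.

obs 1: x=6 → posterior Gamma(12, 12)
obs 2: x=4 → posterior Gamma(16, 13)
obs 3: x=0 → posterior Gamma(16, 14)
obs 4: x=5 → posterior Gamma(21, 15)
obs 5: x=2 → posterior Gamma(23, 16)
obs 6: x=1 → posterior Gamma(24, 17)
obs 7: x=1 → posterior Gamma(25, 18)
obs 8: x=1 → posterior Gamma(26, 19)

k = 5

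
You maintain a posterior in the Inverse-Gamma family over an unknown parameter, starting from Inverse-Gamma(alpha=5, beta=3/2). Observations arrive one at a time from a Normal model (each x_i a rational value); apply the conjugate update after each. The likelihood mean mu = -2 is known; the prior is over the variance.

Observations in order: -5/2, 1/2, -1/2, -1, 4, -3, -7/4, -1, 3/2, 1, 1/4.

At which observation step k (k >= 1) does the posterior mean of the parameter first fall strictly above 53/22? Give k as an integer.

obs 1: x=-5/2 → posterior Inverse-Gamma(11/2, 13/8)
obs 2: x=1/2 → posterior Inverse-Gamma(6, 19/4)
obs 3: x=-1/2 → posterior Inverse-Gamma(13/2, 47/8)
obs 4: x=-1 → posterior Inverse-Gamma(7, 51/8)
obs 5: x=4 → posterior Inverse-Gamma(15/2, 195/8)
obs 6: x=-3 → posterior Inverse-Gamma(8, 199/8)
obs 7: x=-7/4 → posterior Inverse-Gamma(17/2, 797/32)
obs 8: x=-1 → posterior Inverse-Gamma(9, 813/32)
obs 9: x=3/2 → posterior Inverse-Gamma(19/2, 1009/32)
obs 10: x=1 → posterior Inverse-Gamma(10, 1153/32)
obs 11: x=1/4 → posterior Inverse-Gamma(21/2, 617/16)

k = 5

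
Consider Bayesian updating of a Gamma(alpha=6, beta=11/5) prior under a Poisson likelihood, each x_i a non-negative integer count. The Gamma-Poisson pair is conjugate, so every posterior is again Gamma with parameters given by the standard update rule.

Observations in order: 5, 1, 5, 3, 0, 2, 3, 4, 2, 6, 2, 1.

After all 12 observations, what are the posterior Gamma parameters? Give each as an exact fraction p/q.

obs 1: x=5 → posterior Gamma(11, 16/5)
obs 2: x=1 → posterior Gamma(12, 21/5)
obs 3: x=5 → posterior Gamma(17, 26/5)
obs 4: x=3 → posterior Gamma(20, 31/5)
obs 5: x=0 → posterior Gamma(20, 36/5)
obs 6: x=2 → posterior Gamma(22, 41/5)
obs 7: x=3 → posterior Gamma(25, 46/5)
obs 8: x=4 → posterior Gamma(29, 51/5)
obs 9: x=2 → posterior Gamma(31, 56/5)
obs 10: x=6 → posterior Gamma(37, 61/5)
obs 11: x=2 → posterior Gamma(39, 66/5)
obs 12: x=1 → posterior Gamma(40, 71/5)

alpha=40, beta=71/5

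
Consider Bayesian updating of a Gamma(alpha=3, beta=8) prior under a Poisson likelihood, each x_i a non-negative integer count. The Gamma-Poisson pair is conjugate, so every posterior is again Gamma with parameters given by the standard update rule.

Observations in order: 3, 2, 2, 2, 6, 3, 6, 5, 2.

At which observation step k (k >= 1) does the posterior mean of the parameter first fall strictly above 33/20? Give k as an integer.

obs 1: x=3 → posterior Gamma(6, 9)
obs 2: x=2 → posterior Gamma(8, 10)
obs 3: x=2 → posterior Gamma(10, 11)
obs 4: x=2 → posterior Gamma(12, 12)
obs 5: x=6 → posterior Gamma(18, 13)
obs 6: x=3 → posterior Gamma(21, 14)
obs 7: x=6 → posterior Gamma(27, 15)
obs 8: x=5 → posterior Gamma(32, 16)
obs 9: x=2 → posterior Gamma(34, 17)

k = 7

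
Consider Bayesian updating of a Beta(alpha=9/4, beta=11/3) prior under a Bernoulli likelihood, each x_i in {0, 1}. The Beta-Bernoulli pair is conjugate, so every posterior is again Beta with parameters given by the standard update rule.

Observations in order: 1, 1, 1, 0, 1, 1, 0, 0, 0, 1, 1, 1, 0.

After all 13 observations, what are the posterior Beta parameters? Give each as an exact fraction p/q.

alpha=41/4, beta=26/3

obs 1: x=1 → posterior Beta(13/4, 11/3)
obs 2: x=1 → posterior Beta(17/4, 11/3)
obs 3: x=1 → posterior Beta(21/4, 11/3)
obs 4: x=0 → posterior Beta(21/4, 14/3)
obs 5: x=1 → posterior Beta(25/4, 14/3)
obs 6: x=1 → posterior Beta(29/4, 14/3)
obs 7: x=0 → posterior Beta(29/4, 17/3)
obs 8: x=0 → posterior Beta(29/4, 20/3)
obs 9: x=0 → posterior Beta(29/4, 23/3)
obs 10: x=1 → posterior Beta(33/4, 23/3)
obs 11: x=1 → posterior Beta(37/4, 23/3)
obs 12: x=1 → posterior Beta(41/4, 23/3)
obs 13: x=0 → posterior Beta(41/4, 26/3)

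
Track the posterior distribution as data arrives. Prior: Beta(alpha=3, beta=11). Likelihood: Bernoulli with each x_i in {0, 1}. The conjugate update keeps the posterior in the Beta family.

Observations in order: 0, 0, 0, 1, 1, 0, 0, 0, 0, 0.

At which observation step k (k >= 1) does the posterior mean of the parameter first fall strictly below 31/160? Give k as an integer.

obs 1: x=0 → posterior Beta(3, 12)
obs 2: x=0 → posterior Beta(3, 13)
obs 3: x=0 → posterior Beta(3, 14)
obs 4: x=1 → posterior Beta(4, 14)
obs 5: x=1 → posterior Beta(5, 14)
obs 6: x=0 → posterior Beta(5, 15)
obs 7: x=0 → posterior Beta(5, 16)
obs 8: x=0 → posterior Beta(5, 17)
obs 9: x=0 → posterior Beta(5, 18)
obs 10: x=0 → posterior Beta(5, 19)

k = 2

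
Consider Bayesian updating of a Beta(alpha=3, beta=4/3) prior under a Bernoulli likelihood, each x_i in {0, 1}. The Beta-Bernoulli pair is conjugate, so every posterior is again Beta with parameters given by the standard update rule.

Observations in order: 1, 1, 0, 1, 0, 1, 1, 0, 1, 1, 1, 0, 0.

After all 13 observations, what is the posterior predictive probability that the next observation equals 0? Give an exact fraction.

19/52

obs 1: x=1 → posterior Beta(4, 4/3)
obs 2: x=1 → posterior Beta(5, 4/3)
obs 3: x=0 → posterior Beta(5, 7/3)
obs 4: x=1 → posterior Beta(6, 7/3)
obs 5: x=0 → posterior Beta(6, 10/3)
obs 6: x=1 → posterior Beta(7, 10/3)
obs 7: x=1 → posterior Beta(8, 10/3)
obs 8: x=0 → posterior Beta(8, 13/3)
obs 9: x=1 → posterior Beta(9, 13/3)
obs 10: x=1 → posterior Beta(10, 13/3)
obs 11: x=1 → posterior Beta(11, 13/3)
obs 12: x=0 → posterior Beta(11, 16/3)
obs 13: x=0 → posterior Beta(11, 19/3)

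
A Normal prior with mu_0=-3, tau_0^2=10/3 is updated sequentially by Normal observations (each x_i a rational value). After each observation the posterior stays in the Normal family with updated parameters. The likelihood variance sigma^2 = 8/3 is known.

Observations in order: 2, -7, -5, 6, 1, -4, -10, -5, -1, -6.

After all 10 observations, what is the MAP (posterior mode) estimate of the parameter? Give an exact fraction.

obs 1: x=2 → posterior Normal(-2/9, 40/27)
obs 2: x=-7 → posterior Normal(-37/14, 20/21)
obs 3: x=-5 → posterior Normal(-62/19, 40/57)
obs 4: x=6 → posterior Normal(-4/3, 5/9)
obs 5: x=1 → posterior Normal(-27/29, 40/87)
obs 6: x=-4 → posterior Normal(-47/34, 20/51)
obs 7: x=-10 → posterior Normal(-97/39, 40/117)
obs 8: x=-5 → posterior Normal(-61/22, 10/33)
obs 9: x=-1 → posterior Normal(-127/49, 40/147)
obs 10: x=-6 → posterior Normal(-157/54, 20/81)

-157/54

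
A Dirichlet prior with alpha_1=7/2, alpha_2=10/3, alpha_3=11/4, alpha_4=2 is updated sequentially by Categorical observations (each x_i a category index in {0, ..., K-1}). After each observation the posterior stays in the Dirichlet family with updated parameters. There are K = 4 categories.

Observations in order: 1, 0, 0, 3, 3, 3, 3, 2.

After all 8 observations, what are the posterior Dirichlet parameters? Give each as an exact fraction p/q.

obs 1: x=1 → posterior Dirichlet(7/2, 13/3, 11/4, 2)
obs 2: x=0 → posterior Dirichlet(9/2, 13/3, 11/4, 2)
obs 3: x=0 → posterior Dirichlet(11/2, 13/3, 11/4, 2)
obs 4: x=3 → posterior Dirichlet(11/2, 13/3, 11/4, 3)
obs 5: x=3 → posterior Dirichlet(11/2, 13/3, 11/4, 4)
obs 6: x=3 → posterior Dirichlet(11/2, 13/3, 11/4, 5)
obs 7: x=3 → posterior Dirichlet(11/2, 13/3, 11/4, 6)
obs 8: x=2 → posterior Dirichlet(11/2, 13/3, 15/4, 6)

alpha_1=11/2, alpha_2=13/3, alpha_3=15/4, alpha_4=6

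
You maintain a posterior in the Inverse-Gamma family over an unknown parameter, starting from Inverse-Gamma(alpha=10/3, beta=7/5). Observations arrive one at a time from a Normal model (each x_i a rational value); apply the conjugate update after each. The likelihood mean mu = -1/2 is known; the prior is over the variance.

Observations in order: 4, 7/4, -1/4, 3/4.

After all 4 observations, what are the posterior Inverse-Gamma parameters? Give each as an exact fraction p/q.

alpha=16/3, beta=2379/160

obs 1: x=4 → posterior Inverse-Gamma(23/6, 461/40)
obs 2: x=7/4 → posterior Inverse-Gamma(13/3, 2249/160)
obs 3: x=-1/4 → posterior Inverse-Gamma(29/6, 1127/80)
obs 4: x=3/4 → posterior Inverse-Gamma(16/3, 2379/160)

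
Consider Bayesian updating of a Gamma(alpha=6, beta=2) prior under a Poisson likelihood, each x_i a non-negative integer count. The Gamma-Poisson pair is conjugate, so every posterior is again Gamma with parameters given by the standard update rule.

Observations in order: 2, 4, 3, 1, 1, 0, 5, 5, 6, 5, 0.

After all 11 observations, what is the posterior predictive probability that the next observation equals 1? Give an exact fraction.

obs 1: x=2 → posterior Gamma(8, 3)
obs 2: x=4 → posterior Gamma(12, 4)
obs 3: x=3 → posterior Gamma(15, 5)
obs 4: x=1 → posterior Gamma(16, 6)
obs 5: x=1 → posterior Gamma(17, 7)
obs 6: x=0 → posterior Gamma(17, 8)
obs 7: x=5 → posterior Gamma(22, 9)
obs 8: x=5 → posterior Gamma(27, 10)
obs 9: x=6 → posterior Gamma(33, 11)
obs 10: x=5 → posterior Gamma(38, 12)
obs 11: x=0 → posterior Gamma(38, 13)

40607007772817144808689329438967236534568251/250013463068239272502017995292089518749908992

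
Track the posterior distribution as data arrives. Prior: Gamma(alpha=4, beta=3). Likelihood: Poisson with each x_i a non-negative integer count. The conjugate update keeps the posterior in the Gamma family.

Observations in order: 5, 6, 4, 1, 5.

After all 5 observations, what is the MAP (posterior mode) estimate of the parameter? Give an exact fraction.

3

obs 1: x=5 → posterior Gamma(9, 4)
obs 2: x=6 → posterior Gamma(15, 5)
obs 3: x=4 → posterior Gamma(19, 6)
obs 4: x=1 → posterior Gamma(20, 7)
obs 5: x=5 → posterior Gamma(25, 8)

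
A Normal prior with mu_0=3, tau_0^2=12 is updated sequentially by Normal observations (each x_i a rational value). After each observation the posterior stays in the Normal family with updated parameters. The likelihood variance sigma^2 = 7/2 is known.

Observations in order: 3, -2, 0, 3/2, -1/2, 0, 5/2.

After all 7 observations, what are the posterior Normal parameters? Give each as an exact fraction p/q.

obs 1: x=3 → posterior Normal(3, 84/31)
obs 2: x=-2 → posterior Normal(9/11, 84/55)
obs 3: x=0 → posterior Normal(45/79, 84/79)
obs 4: x=3/2 → posterior Normal(81/103, 84/103)
obs 5: x=-1/2 → posterior Normal(69/127, 84/127)
obs 6: x=0 → posterior Normal(69/151, 84/151)
obs 7: x=5/2 → posterior Normal(129/175, 12/25)

mu_0=129/175, tau_0^2=12/25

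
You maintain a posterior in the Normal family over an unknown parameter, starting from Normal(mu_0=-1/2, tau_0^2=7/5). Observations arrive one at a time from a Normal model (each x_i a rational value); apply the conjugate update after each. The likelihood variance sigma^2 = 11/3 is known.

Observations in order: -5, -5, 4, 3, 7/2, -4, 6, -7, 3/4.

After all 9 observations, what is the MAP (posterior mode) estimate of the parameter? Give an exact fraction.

obs 1: x=-5 → posterior Normal(-265/152, 77/76)
obs 2: x=-5 → posterior Normal(-475/194, 77/97)
obs 3: x=4 → posterior Normal(-307/236, 77/118)
obs 4: x=3 → posterior Normal(-181/278, 77/139)
obs 5: x=7/2 → posterior Normal(-17/160, 77/160)
obs 6: x=-4 → posterior Normal(-101/181, 77/181)
obs 7: x=6 → posterior Normal(25/202, 77/202)
obs 8: x=-7 → posterior Normal(-122/223, 77/223)
obs 9: x=3/4 → posterior Normal(-425/976, 77/244)

-425/976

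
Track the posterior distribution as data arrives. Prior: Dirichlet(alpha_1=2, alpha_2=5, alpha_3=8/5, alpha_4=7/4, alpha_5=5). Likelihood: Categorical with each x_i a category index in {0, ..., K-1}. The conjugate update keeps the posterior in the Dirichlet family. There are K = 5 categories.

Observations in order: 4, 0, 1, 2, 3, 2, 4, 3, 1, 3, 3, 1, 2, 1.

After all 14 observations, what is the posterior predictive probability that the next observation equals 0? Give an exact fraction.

60/587

obs 1: x=4 → posterior Dirichlet(2, 5, 8/5, 7/4, 6)
obs 2: x=0 → posterior Dirichlet(3, 5, 8/5, 7/4, 6)
obs 3: x=1 → posterior Dirichlet(3, 6, 8/5, 7/4, 6)
obs 4: x=2 → posterior Dirichlet(3, 6, 13/5, 7/4, 6)
obs 5: x=3 → posterior Dirichlet(3, 6, 13/5, 11/4, 6)
obs 6: x=2 → posterior Dirichlet(3, 6, 18/5, 11/4, 6)
obs 7: x=4 → posterior Dirichlet(3, 6, 18/5, 11/4, 7)
obs 8: x=3 → posterior Dirichlet(3, 6, 18/5, 15/4, 7)
obs 9: x=1 → posterior Dirichlet(3, 7, 18/5, 15/4, 7)
obs 10: x=3 → posterior Dirichlet(3, 7, 18/5, 19/4, 7)
obs 11: x=3 → posterior Dirichlet(3, 7, 18/5, 23/4, 7)
obs 12: x=1 → posterior Dirichlet(3, 8, 18/5, 23/4, 7)
obs 13: x=2 → posterior Dirichlet(3, 8, 23/5, 23/4, 7)
obs 14: x=1 → posterior Dirichlet(3, 9, 23/5, 23/4, 7)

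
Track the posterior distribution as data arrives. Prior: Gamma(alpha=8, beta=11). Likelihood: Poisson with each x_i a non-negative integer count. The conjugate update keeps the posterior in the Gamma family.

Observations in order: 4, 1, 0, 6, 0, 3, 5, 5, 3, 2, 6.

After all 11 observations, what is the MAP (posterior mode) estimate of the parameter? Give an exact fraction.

obs 1: x=4 → posterior Gamma(12, 12)
obs 2: x=1 → posterior Gamma(13, 13)
obs 3: x=0 → posterior Gamma(13, 14)
obs 4: x=6 → posterior Gamma(19, 15)
obs 5: x=0 → posterior Gamma(19, 16)
obs 6: x=3 → posterior Gamma(22, 17)
obs 7: x=5 → posterior Gamma(27, 18)
obs 8: x=5 → posterior Gamma(32, 19)
obs 9: x=3 → posterior Gamma(35, 20)
obs 10: x=2 → posterior Gamma(37, 21)
obs 11: x=6 → posterior Gamma(43, 22)

21/11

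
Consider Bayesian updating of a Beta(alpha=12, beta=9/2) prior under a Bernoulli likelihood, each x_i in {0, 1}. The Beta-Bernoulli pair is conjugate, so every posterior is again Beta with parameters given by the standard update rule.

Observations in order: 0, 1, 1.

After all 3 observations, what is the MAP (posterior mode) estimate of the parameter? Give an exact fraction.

26/35

obs 1: x=0 → posterior Beta(12, 11/2)
obs 2: x=1 → posterior Beta(13, 11/2)
obs 3: x=1 → posterior Beta(14, 11/2)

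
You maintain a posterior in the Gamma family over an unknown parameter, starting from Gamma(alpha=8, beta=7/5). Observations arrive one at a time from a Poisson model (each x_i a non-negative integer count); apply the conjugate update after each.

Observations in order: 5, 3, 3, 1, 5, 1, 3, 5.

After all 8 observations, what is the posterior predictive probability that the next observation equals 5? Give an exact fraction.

obs 1: x=5 → posterior Gamma(13, 12/5)
obs 2: x=3 → posterior Gamma(16, 17/5)
obs 3: x=3 → posterior Gamma(19, 22/5)
obs 4: x=1 → posterior Gamma(20, 27/5)
obs 5: x=5 → posterior Gamma(25, 32/5)
obs 6: x=1 → posterior Gamma(26, 37/5)
obs 7: x=3 → posterior Gamma(29, 42/5)
obs 8: x=5 → posterior Gamma(34, 47/5)

556930153989902817846884011161857615122236612583726666062812184375/4198560407895115771033834741792605252682568653309191027732034617344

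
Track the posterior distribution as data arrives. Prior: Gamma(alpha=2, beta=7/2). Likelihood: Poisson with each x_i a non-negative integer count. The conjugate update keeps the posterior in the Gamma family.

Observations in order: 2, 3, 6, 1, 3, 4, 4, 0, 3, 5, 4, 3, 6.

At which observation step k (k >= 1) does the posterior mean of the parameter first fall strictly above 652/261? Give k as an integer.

k = 11

obs 1: x=2 → posterior Gamma(4, 9/2)
obs 2: x=3 → posterior Gamma(7, 11/2)
obs 3: x=6 → posterior Gamma(13, 13/2)
obs 4: x=1 → posterior Gamma(14, 15/2)
obs 5: x=3 → posterior Gamma(17, 17/2)
obs 6: x=4 → posterior Gamma(21, 19/2)
obs 7: x=4 → posterior Gamma(25, 21/2)
obs 8: x=0 → posterior Gamma(25, 23/2)
obs 9: x=3 → posterior Gamma(28, 25/2)
obs 10: x=5 → posterior Gamma(33, 27/2)
obs 11: x=4 → posterior Gamma(37, 29/2)
obs 12: x=3 → posterior Gamma(40, 31/2)
obs 13: x=6 → posterior Gamma(46, 33/2)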